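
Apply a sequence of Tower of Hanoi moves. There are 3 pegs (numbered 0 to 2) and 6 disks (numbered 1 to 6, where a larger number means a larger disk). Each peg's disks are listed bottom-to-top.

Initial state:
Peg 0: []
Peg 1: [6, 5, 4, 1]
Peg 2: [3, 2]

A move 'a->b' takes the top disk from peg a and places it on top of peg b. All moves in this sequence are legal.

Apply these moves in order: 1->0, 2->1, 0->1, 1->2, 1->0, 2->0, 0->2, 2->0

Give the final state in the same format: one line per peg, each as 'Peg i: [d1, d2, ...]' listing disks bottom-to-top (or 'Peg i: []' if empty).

After move 1 (1->0):
Peg 0: [1]
Peg 1: [6, 5, 4]
Peg 2: [3, 2]

After move 2 (2->1):
Peg 0: [1]
Peg 1: [6, 5, 4, 2]
Peg 2: [3]

After move 3 (0->1):
Peg 0: []
Peg 1: [6, 5, 4, 2, 1]
Peg 2: [3]

After move 4 (1->2):
Peg 0: []
Peg 1: [6, 5, 4, 2]
Peg 2: [3, 1]

After move 5 (1->0):
Peg 0: [2]
Peg 1: [6, 5, 4]
Peg 2: [3, 1]

After move 6 (2->0):
Peg 0: [2, 1]
Peg 1: [6, 5, 4]
Peg 2: [3]

After move 7 (0->2):
Peg 0: [2]
Peg 1: [6, 5, 4]
Peg 2: [3, 1]

After move 8 (2->0):
Peg 0: [2, 1]
Peg 1: [6, 5, 4]
Peg 2: [3]

Answer: Peg 0: [2, 1]
Peg 1: [6, 5, 4]
Peg 2: [3]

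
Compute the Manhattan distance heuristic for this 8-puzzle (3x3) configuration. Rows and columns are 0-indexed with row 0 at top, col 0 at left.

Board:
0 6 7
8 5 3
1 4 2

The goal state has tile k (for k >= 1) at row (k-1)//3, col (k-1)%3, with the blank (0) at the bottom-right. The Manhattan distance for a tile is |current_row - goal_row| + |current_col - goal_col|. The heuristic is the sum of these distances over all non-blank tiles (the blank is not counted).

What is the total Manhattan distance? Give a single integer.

Answer: 16

Derivation:
Tile 6: at (0,1), goal (1,2), distance |0-1|+|1-2| = 2
Tile 7: at (0,2), goal (2,0), distance |0-2|+|2-0| = 4
Tile 8: at (1,0), goal (2,1), distance |1-2|+|0-1| = 2
Tile 5: at (1,1), goal (1,1), distance |1-1|+|1-1| = 0
Tile 3: at (1,2), goal (0,2), distance |1-0|+|2-2| = 1
Tile 1: at (2,0), goal (0,0), distance |2-0|+|0-0| = 2
Tile 4: at (2,1), goal (1,0), distance |2-1|+|1-0| = 2
Tile 2: at (2,2), goal (0,1), distance |2-0|+|2-1| = 3
Sum: 2 + 4 + 2 + 0 + 1 + 2 + 2 + 3 = 16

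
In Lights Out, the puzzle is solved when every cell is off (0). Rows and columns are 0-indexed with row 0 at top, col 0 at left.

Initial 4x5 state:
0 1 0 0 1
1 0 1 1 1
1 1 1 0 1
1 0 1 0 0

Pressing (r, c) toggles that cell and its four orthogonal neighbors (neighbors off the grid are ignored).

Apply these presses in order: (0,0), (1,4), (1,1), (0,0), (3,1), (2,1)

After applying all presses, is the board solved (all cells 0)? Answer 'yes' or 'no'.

After press 1 at (0,0):
1 0 0 0 1
0 0 1 1 1
1 1 1 0 1
1 0 1 0 0

After press 2 at (1,4):
1 0 0 0 0
0 0 1 0 0
1 1 1 0 0
1 0 1 0 0

After press 3 at (1,1):
1 1 0 0 0
1 1 0 0 0
1 0 1 0 0
1 0 1 0 0

After press 4 at (0,0):
0 0 0 0 0
0 1 0 0 0
1 0 1 0 0
1 0 1 0 0

After press 5 at (3,1):
0 0 0 0 0
0 1 0 0 0
1 1 1 0 0
0 1 0 0 0

After press 6 at (2,1):
0 0 0 0 0
0 0 0 0 0
0 0 0 0 0
0 0 0 0 0

Lights still on: 0

Answer: yes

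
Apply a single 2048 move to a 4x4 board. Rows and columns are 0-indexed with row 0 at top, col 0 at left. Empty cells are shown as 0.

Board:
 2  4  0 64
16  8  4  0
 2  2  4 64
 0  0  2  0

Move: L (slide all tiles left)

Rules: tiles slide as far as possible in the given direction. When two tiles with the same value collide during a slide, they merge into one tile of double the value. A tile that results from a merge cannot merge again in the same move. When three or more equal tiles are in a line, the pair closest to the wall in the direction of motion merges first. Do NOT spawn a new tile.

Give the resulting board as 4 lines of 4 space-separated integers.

Slide left:
row 0: [2, 4, 0, 64] -> [2, 4, 64, 0]
row 1: [16, 8, 4, 0] -> [16, 8, 4, 0]
row 2: [2, 2, 4, 64] -> [4, 4, 64, 0]
row 3: [0, 0, 2, 0] -> [2, 0, 0, 0]

Answer:  2  4 64  0
16  8  4  0
 4  4 64  0
 2  0  0  0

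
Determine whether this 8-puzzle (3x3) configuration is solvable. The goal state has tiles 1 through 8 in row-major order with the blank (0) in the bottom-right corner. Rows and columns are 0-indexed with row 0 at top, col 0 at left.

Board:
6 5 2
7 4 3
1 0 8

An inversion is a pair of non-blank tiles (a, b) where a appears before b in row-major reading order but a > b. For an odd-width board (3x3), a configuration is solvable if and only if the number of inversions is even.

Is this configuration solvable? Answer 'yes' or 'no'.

Inversions (pairs i<j in row-major order where tile[i] > tile[j] > 0): 16
16 is even, so the puzzle is solvable.

Answer: yes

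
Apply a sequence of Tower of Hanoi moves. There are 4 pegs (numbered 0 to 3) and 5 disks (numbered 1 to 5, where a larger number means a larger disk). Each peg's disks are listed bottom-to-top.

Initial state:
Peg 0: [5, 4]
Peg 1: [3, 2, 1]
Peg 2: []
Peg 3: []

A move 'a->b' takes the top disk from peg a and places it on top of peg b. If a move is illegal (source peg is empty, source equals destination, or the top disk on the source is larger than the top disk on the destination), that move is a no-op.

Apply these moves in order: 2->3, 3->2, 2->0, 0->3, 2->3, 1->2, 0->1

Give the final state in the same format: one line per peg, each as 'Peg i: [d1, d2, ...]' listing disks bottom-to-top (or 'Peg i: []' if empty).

After move 1 (2->3):
Peg 0: [5, 4]
Peg 1: [3, 2, 1]
Peg 2: []
Peg 3: []

After move 2 (3->2):
Peg 0: [5, 4]
Peg 1: [3, 2, 1]
Peg 2: []
Peg 3: []

After move 3 (2->0):
Peg 0: [5, 4]
Peg 1: [3, 2, 1]
Peg 2: []
Peg 3: []

After move 4 (0->3):
Peg 0: [5]
Peg 1: [3, 2, 1]
Peg 2: []
Peg 3: [4]

After move 5 (2->3):
Peg 0: [5]
Peg 1: [3, 2, 1]
Peg 2: []
Peg 3: [4]

After move 6 (1->2):
Peg 0: [5]
Peg 1: [3, 2]
Peg 2: [1]
Peg 3: [4]

After move 7 (0->1):
Peg 0: [5]
Peg 1: [3, 2]
Peg 2: [1]
Peg 3: [4]

Answer: Peg 0: [5]
Peg 1: [3, 2]
Peg 2: [1]
Peg 3: [4]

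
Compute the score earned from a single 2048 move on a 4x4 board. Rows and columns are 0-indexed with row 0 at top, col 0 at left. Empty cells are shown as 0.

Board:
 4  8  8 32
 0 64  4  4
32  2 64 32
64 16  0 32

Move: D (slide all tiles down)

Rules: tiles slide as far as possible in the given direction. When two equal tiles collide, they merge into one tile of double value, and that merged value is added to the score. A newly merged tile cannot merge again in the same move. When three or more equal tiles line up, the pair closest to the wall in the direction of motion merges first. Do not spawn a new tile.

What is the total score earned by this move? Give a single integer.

Answer: 64

Derivation:
Slide down:
col 0: [4, 0, 32, 64] -> [0, 4, 32, 64]  score +0 (running 0)
col 1: [8, 64, 2, 16] -> [8, 64, 2, 16]  score +0 (running 0)
col 2: [8, 4, 64, 0] -> [0, 8, 4, 64]  score +0 (running 0)
col 3: [32, 4, 32, 32] -> [0, 32, 4, 64]  score +64 (running 64)
Board after move:
 0  8  0  0
 4 64  8 32
32  2  4  4
64 16 64 64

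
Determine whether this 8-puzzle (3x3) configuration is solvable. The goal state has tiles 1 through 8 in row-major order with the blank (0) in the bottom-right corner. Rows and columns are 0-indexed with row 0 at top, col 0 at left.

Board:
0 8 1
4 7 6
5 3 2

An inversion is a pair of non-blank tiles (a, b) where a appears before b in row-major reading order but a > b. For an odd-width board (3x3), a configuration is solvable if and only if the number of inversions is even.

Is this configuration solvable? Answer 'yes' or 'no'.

Inversions (pairs i<j in row-major order where tile[i] > tile[j] > 0): 19
19 is odd, so the puzzle is not solvable.

Answer: no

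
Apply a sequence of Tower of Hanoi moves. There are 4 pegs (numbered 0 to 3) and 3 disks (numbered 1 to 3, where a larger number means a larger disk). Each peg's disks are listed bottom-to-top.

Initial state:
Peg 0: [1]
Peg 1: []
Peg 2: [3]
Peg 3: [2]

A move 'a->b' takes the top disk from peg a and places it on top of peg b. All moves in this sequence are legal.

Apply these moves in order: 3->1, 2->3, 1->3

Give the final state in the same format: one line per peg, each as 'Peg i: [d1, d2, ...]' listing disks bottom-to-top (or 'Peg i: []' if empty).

After move 1 (3->1):
Peg 0: [1]
Peg 1: [2]
Peg 2: [3]
Peg 3: []

After move 2 (2->3):
Peg 0: [1]
Peg 1: [2]
Peg 2: []
Peg 3: [3]

After move 3 (1->3):
Peg 0: [1]
Peg 1: []
Peg 2: []
Peg 3: [3, 2]

Answer: Peg 0: [1]
Peg 1: []
Peg 2: []
Peg 3: [3, 2]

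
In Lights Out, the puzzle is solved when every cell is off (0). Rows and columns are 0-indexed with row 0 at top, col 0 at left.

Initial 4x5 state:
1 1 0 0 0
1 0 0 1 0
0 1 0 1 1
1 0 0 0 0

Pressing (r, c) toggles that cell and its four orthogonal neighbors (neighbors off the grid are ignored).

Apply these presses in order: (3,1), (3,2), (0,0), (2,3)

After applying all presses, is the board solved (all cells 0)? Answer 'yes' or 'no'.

Answer: yes

Derivation:
After press 1 at (3,1):
1 1 0 0 0
1 0 0 1 0
0 0 0 1 1
0 1 1 0 0

After press 2 at (3,2):
1 1 0 0 0
1 0 0 1 0
0 0 1 1 1
0 0 0 1 0

After press 3 at (0,0):
0 0 0 0 0
0 0 0 1 0
0 0 1 1 1
0 0 0 1 0

After press 4 at (2,3):
0 0 0 0 0
0 0 0 0 0
0 0 0 0 0
0 0 0 0 0

Lights still on: 0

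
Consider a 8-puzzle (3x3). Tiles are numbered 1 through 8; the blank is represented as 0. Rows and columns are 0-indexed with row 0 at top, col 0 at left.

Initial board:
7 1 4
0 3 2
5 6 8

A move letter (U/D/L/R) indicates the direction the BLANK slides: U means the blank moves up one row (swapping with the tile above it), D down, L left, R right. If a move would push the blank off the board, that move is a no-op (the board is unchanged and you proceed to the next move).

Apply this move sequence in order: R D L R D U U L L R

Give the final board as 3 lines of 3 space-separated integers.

Answer: 7 0 4
3 1 2
5 6 8

Derivation:
After move 1 (R):
7 1 4
3 0 2
5 6 8

After move 2 (D):
7 1 4
3 6 2
5 0 8

After move 3 (L):
7 1 4
3 6 2
0 5 8

After move 4 (R):
7 1 4
3 6 2
5 0 8

After move 5 (D):
7 1 4
3 6 2
5 0 8

After move 6 (U):
7 1 4
3 0 2
5 6 8

After move 7 (U):
7 0 4
3 1 2
5 6 8

After move 8 (L):
0 7 4
3 1 2
5 6 8

After move 9 (L):
0 7 4
3 1 2
5 6 8

After move 10 (R):
7 0 4
3 1 2
5 6 8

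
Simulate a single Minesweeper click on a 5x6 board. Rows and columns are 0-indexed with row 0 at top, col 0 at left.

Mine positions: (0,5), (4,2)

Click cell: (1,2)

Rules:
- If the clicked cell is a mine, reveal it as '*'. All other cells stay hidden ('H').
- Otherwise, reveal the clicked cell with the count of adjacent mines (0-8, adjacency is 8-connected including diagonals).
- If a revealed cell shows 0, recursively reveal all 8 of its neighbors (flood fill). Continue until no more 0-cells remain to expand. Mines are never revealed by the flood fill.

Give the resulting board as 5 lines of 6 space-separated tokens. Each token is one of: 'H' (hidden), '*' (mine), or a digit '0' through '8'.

0 0 0 0 1 H
0 0 0 0 1 1
0 0 0 0 0 0
0 1 1 1 0 0
0 1 H 1 0 0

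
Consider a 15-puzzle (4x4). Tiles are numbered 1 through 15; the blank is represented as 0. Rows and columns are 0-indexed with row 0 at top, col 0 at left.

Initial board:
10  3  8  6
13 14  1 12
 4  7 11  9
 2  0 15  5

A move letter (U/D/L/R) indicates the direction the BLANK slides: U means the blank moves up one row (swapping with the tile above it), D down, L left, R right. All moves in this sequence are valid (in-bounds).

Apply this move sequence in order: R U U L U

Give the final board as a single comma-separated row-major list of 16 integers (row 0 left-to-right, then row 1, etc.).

After move 1 (R):
10  3  8  6
13 14  1 12
 4  7 11  9
 2 15  0  5

After move 2 (U):
10  3  8  6
13 14  1 12
 4  7  0  9
 2 15 11  5

After move 3 (U):
10  3  8  6
13 14  0 12
 4  7  1  9
 2 15 11  5

After move 4 (L):
10  3  8  6
13  0 14 12
 4  7  1  9
 2 15 11  5

After move 5 (U):
10  0  8  6
13  3 14 12
 4  7  1  9
 2 15 11  5

Answer: 10, 0, 8, 6, 13, 3, 14, 12, 4, 7, 1, 9, 2, 15, 11, 5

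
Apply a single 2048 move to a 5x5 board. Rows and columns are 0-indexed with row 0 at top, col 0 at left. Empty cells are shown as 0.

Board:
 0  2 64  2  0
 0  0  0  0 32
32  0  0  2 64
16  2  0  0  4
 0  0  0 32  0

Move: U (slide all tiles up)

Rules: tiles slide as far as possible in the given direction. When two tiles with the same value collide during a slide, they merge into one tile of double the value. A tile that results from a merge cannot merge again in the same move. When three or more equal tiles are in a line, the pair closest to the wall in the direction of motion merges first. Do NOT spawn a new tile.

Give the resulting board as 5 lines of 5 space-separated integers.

Answer: 32  4 64  4 32
16  0  0 32 64
 0  0  0  0  4
 0  0  0  0  0
 0  0  0  0  0

Derivation:
Slide up:
col 0: [0, 0, 32, 16, 0] -> [32, 16, 0, 0, 0]
col 1: [2, 0, 0, 2, 0] -> [4, 0, 0, 0, 0]
col 2: [64, 0, 0, 0, 0] -> [64, 0, 0, 0, 0]
col 3: [2, 0, 2, 0, 32] -> [4, 32, 0, 0, 0]
col 4: [0, 32, 64, 4, 0] -> [32, 64, 4, 0, 0]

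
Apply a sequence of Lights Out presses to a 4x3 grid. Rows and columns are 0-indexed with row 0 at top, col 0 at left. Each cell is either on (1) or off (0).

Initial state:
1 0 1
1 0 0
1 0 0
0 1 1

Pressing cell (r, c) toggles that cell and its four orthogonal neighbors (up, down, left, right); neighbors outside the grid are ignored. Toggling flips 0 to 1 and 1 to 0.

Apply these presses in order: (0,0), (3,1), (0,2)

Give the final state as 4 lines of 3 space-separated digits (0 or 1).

After press 1 at (0,0):
0 1 1
0 0 0
1 0 0
0 1 1

After press 2 at (3,1):
0 1 1
0 0 0
1 1 0
1 0 0

After press 3 at (0,2):
0 0 0
0 0 1
1 1 0
1 0 0

Answer: 0 0 0
0 0 1
1 1 0
1 0 0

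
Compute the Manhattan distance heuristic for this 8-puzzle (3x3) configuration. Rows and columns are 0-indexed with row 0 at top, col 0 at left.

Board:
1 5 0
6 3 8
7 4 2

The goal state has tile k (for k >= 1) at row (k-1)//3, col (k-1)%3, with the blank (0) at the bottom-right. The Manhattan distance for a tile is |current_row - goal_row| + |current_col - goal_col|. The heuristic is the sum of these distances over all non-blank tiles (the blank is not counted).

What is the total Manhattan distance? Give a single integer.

Answer: 12

Derivation:
Tile 1: (0,0)->(0,0) = 0
Tile 5: (0,1)->(1,1) = 1
Tile 6: (1,0)->(1,2) = 2
Tile 3: (1,1)->(0,2) = 2
Tile 8: (1,2)->(2,1) = 2
Tile 7: (2,0)->(2,0) = 0
Tile 4: (2,1)->(1,0) = 2
Tile 2: (2,2)->(0,1) = 3
Sum: 0 + 1 + 2 + 2 + 2 + 0 + 2 + 3 = 12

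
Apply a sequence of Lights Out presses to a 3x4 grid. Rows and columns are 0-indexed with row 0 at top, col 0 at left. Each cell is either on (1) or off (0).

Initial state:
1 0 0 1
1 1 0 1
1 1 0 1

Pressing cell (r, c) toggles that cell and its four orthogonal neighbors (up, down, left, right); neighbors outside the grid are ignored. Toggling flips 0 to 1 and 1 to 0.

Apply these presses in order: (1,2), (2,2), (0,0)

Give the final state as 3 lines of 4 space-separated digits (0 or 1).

Answer: 0 1 1 1
0 0 0 0
1 0 0 0

Derivation:
After press 1 at (1,2):
1 0 1 1
1 0 1 0
1 1 1 1

After press 2 at (2,2):
1 0 1 1
1 0 0 0
1 0 0 0

After press 3 at (0,0):
0 1 1 1
0 0 0 0
1 0 0 0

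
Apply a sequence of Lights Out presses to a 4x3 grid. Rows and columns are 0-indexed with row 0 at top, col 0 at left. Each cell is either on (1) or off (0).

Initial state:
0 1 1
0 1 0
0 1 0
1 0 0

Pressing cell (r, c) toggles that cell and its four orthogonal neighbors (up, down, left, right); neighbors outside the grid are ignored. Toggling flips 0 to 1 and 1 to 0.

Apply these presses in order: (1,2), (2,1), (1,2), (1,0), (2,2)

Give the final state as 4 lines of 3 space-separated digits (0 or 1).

After press 1 at (1,2):
0 1 0
0 0 1
0 1 1
1 0 0

After press 2 at (2,1):
0 1 0
0 1 1
1 0 0
1 1 0

After press 3 at (1,2):
0 1 1
0 0 0
1 0 1
1 1 0

After press 4 at (1,0):
1 1 1
1 1 0
0 0 1
1 1 0

After press 5 at (2,2):
1 1 1
1 1 1
0 1 0
1 1 1

Answer: 1 1 1
1 1 1
0 1 0
1 1 1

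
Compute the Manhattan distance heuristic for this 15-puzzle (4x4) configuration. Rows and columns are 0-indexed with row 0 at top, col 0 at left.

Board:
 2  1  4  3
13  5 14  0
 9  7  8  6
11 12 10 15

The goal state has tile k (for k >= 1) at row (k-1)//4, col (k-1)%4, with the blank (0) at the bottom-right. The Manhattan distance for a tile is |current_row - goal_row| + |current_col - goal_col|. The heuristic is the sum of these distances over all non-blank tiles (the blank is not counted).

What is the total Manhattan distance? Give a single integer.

Tile 2: at (0,0), goal (0,1), distance |0-0|+|0-1| = 1
Tile 1: at (0,1), goal (0,0), distance |0-0|+|1-0| = 1
Tile 4: at (0,2), goal (0,3), distance |0-0|+|2-3| = 1
Tile 3: at (0,3), goal (0,2), distance |0-0|+|3-2| = 1
Tile 13: at (1,0), goal (3,0), distance |1-3|+|0-0| = 2
Tile 5: at (1,1), goal (1,0), distance |1-1|+|1-0| = 1
Tile 14: at (1,2), goal (3,1), distance |1-3|+|2-1| = 3
Tile 9: at (2,0), goal (2,0), distance |2-2|+|0-0| = 0
Tile 7: at (2,1), goal (1,2), distance |2-1|+|1-2| = 2
Tile 8: at (2,2), goal (1,3), distance |2-1|+|2-3| = 2
Tile 6: at (2,3), goal (1,1), distance |2-1|+|3-1| = 3
Tile 11: at (3,0), goal (2,2), distance |3-2|+|0-2| = 3
Tile 12: at (3,1), goal (2,3), distance |3-2|+|1-3| = 3
Tile 10: at (3,2), goal (2,1), distance |3-2|+|2-1| = 2
Tile 15: at (3,3), goal (3,2), distance |3-3|+|3-2| = 1
Sum: 1 + 1 + 1 + 1 + 2 + 1 + 3 + 0 + 2 + 2 + 3 + 3 + 3 + 2 + 1 = 26

Answer: 26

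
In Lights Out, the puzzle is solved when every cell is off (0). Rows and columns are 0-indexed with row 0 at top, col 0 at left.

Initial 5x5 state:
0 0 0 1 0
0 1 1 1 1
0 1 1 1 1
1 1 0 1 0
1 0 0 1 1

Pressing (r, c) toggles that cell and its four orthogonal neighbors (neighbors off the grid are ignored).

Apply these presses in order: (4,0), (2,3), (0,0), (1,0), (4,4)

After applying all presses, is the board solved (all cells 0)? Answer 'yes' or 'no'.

After press 1 at (4,0):
0 0 0 1 0
0 1 1 1 1
0 1 1 1 1
0 1 0 1 0
0 1 0 1 1

After press 2 at (2,3):
0 0 0 1 0
0 1 1 0 1
0 1 0 0 0
0 1 0 0 0
0 1 0 1 1

After press 3 at (0,0):
1 1 0 1 0
1 1 1 0 1
0 1 0 0 0
0 1 0 0 0
0 1 0 1 1

After press 4 at (1,0):
0 1 0 1 0
0 0 1 0 1
1 1 0 0 0
0 1 0 0 0
0 1 0 1 1

After press 5 at (4,4):
0 1 0 1 0
0 0 1 0 1
1 1 0 0 0
0 1 0 0 1
0 1 0 0 0

Lights still on: 9

Answer: no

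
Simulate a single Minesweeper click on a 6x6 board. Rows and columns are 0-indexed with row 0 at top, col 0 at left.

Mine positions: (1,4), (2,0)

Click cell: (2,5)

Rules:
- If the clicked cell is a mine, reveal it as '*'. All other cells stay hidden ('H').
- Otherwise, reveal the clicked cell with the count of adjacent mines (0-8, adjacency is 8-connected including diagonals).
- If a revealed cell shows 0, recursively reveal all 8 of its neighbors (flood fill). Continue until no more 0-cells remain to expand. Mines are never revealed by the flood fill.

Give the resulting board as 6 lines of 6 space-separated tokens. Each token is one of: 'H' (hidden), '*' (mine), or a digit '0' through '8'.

H H H H H H
H H H H H H
H H H H H 1
H H H H H H
H H H H H H
H H H H H H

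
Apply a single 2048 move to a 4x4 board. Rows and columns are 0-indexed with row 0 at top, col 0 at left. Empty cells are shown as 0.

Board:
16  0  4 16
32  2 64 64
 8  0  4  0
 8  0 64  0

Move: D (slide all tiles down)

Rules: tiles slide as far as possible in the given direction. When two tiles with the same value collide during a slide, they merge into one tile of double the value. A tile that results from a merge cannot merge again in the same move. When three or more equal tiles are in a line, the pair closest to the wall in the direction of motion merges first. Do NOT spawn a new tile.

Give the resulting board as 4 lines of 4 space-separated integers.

Answer:  0  0  4  0
16  0 64  0
32  0  4 16
16  2 64 64

Derivation:
Slide down:
col 0: [16, 32, 8, 8] -> [0, 16, 32, 16]
col 1: [0, 2, 0, 0] -> [0, 0, 0, 2]
col 2: [4, 64, 4, 64] -> [4, 64, 4, 64]
col 3: [16, 64, 0, 0] -> [0, 0, 16, 64]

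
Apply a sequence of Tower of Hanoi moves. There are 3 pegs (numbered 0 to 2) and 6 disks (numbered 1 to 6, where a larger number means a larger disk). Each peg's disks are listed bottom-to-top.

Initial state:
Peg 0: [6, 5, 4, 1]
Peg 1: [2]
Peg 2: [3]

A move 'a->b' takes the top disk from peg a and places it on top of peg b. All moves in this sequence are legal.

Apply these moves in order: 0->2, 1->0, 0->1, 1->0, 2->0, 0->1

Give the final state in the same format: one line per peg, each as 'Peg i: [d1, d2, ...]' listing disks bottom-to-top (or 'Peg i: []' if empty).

Answer: Peg 0: [6, 5, 4, 2]
Peg 1: [1]
Peg 2: [3]

Derivation:
After move 1 (0->2):
Peg 0: [6, 5, 4]
Peg 1: [2]
Peg 2: [3, 1]

After move 2 (1->0):
Peg 0: [6, 5, 4, 2]
Peg 1: []
Peg 2: [3, 1]

After move 3 (0->1):
Peg 0: [6, 5, 4]
Peg 1: [2]
Peg 2: [3, 1]

After move 4 (1->0):
Peg 0: [6, 5, 4, 2]
Peg 1: []
Peg 2: [3, 1]

After move 5 (2->0):
Peg 0: [6, 5, 4, 2, 1]
Peg 1: []
Peg 2: [3]

After move 6 (0->1):
Peg 0: [6, 5, 4, 2]
Peg 1: [1]
Peg 2: [3]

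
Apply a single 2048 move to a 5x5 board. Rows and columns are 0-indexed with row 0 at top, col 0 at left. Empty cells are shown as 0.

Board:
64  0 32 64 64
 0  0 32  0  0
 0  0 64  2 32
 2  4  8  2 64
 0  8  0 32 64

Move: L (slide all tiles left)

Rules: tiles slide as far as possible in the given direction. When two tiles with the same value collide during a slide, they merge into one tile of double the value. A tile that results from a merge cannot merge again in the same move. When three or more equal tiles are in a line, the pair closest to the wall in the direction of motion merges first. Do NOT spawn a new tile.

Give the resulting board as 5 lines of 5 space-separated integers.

Answer:  64  32 128   0   0
 32   0   0   0   0
 64   2  32   0   0
  2   4   8   2  64
  8  32  64   0   0

Derivation:
Slide left:
row 0: [64, 0, 32, 64, 64] -> [64, 32, 128, 0, 0]
row 1: [0, 0, 32, 0, 0] -> [32, 0, 0, 0, 0]
row 2: [0, 0, 64, 2, 32] -> [64, 2, 32, 0, 0]
row 3: [2, 4, 8, 2, 64] -> [2, 4, 8, 2, 64]
row 4: [0, 8, 0, 32, 64] -> [8, 32, 64, 0, 0]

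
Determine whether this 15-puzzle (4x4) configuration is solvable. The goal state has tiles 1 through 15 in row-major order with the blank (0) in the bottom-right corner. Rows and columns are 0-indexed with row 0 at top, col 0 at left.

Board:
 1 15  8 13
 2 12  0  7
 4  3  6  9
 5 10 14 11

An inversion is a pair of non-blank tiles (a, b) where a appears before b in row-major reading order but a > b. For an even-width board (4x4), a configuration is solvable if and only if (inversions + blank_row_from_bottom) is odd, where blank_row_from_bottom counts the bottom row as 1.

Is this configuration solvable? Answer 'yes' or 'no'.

Answer: no

Derivation:
Inversions: 45
Blank is in row 1 (0-indexed from top), which is row 3 counting from the bottom (bottom = 1).
45 + 3 = 48, which is even, so the puzzle is not solvable.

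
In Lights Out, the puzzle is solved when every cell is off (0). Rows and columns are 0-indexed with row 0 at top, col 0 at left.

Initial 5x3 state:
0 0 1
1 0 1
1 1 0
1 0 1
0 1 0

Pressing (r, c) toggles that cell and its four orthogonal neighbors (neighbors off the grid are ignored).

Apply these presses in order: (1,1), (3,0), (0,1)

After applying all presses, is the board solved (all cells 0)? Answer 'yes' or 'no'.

Answer: no

Derivation:
After press 1 at (1,1):
0 1 1
0 1 0
1 0 0
1 0 1
0 1 0

After press 2 at (3,0):
0 1 1
0 1 0
0 0 0
0 1 1
1 1 0

After press 3 at (0,1):
1 0 0
0 0 0
0 0 0
0 1 1
1 1 0

Lights still on: 5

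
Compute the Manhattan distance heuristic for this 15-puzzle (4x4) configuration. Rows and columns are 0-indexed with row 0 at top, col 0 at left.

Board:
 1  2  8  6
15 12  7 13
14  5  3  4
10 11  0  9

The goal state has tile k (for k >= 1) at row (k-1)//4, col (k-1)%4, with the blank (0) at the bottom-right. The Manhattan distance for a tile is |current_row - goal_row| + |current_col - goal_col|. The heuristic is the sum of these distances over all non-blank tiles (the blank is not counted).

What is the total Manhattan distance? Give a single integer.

Tile 1: (0,0)->(0,0) = 0
Tile 2: (0,1)->(0,1) = 0
Tile 8: (0,2)->(1,3) = 2
Tile 6: (0,3)->(1,1) = 3
Tile 15: (1,0)->(3,2) = 4
Tile 12: (1,1)->(2,3) = 3
Tile 7: (1,2)->(1,2) = 0
Tile 13: (1,3)->(3,0) = 5
Tile 14: (2,0)->(3,1) = 2
Tile 5: (2,1)->(1,0) = 2
Tile 3: (2,2)->(0,2) = 2
Tile 4: (2,3)->(0,3) = 2
Tile 10: (3,0)->(2,1) = 2
Tile 11: (3,1)->(2,2) = 2
Tile 9: (3,3)->(2,0) = 4
Sum: 0 + 0 + 2 + 3 + 4 + 3 + 0 + 5 + 2 + 2 + 2 + 2 + 2 + 2 + 4 = 33

Answer: 33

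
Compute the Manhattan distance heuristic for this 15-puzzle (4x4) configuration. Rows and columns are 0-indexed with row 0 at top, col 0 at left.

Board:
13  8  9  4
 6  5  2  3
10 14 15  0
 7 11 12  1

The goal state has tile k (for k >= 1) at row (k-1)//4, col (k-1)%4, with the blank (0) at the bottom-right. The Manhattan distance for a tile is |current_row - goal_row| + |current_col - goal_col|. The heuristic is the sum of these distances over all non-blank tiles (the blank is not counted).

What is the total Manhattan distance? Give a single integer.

Tile 13: (0,0)->(3,0) = 3
Tile 8: (0,1)->(1,3) = 3
Tile 9: (0,2)->(2,0) = 4
Tile 4: (0,3)->(0,3) = 0
Tile 6: (1,0)->(1,1) = 1
Tile 5: (1,1)->(1,0) = 1
Tile 2: (1,2)->(0,1) = 2
Tile 3: (1,3)->(0,2) = 2
Tile 10: (2,0)->(2,1) = 1
Tile 14: (2,1)->(3,1) = 1
Tile 15: (2,2)->(3,2) = 1
Tile 7: (3,0)->(1,2) = 4
Tile 11: (3,1)->(2,2) = 2
Tile 12: (3,2)->(2,3) = 2
Tile 1: (3,3)->(0,0) = 6
Sum: 3 + 3 + 4 + 0 + 1 + 1 + 2 + 2 + 1 + 1 + 1 + 4 + 2 + 2 + 6 = 33

Answer: 33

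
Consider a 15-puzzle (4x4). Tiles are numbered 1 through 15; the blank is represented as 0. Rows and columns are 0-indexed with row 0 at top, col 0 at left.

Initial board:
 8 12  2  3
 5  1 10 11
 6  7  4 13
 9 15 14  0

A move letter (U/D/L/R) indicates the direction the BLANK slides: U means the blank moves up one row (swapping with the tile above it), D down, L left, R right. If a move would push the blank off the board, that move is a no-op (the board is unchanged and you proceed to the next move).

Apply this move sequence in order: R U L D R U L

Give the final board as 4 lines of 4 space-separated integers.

Answer:  8 12  2  3
 5  1 10 11
 6  7  0 14
 9 15 13  4

Derivation:
After move 1 (R):
 8 12  2  3
 5  1 10 11
 6  7  4 13
 9 15 14  0

After move 2 (U):
 8 12  2  3
 5  1 10 11
 6  7  4  0
 9 15 14 13

After move 3 (L):
 8 12  2  3
 5  1 10 11
 6  7  0  4
 9 15 14 13

After move 4 (D):
 8 12  2  3
 5  1 10 11
 6  7 14  4
 9 15  0 13

After move 5 (R):
 8 12  2  3
 5  1 10 11
 6  7 14  4
 9 15 13  0

After move 6 (U):
 8 12  2  3
 5  1 10 11
 6  7 14  0
 9 15 13  4

After move 7 (L):
 8 12  2  3
 5  1 10 11
 6  7  0 14
 9 15 13  4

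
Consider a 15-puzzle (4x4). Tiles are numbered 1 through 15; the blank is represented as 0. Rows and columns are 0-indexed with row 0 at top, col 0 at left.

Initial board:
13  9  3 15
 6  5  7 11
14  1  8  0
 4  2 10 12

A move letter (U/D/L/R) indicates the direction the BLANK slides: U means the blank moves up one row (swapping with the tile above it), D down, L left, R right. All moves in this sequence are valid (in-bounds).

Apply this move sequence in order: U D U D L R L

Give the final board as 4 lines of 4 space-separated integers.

Answer: 13  9  3 15
 6  5  7 11
14  1  0  8
 4  2 10 12

Derivation:
After move 1 (U):
13  9  3 15
 6  5  7  0
14  1  8 11
 4  2 10 12

After move 2 (D):
13  9  3 15
 6  5  7 11
14  1  8  0
 4  2 10 12

After move 3 (U):
13  9  3 15
 6  5  7  0
14  1  8 11
 4  2 10 12

After move 4 (D):
13  9  3 15
 6  5  7 11
14  1  8  0
 4  2 10 12

After move 5 (L):
13  9  3 15
 6  5  7 11
14  1  0  8
 4  2 10 12

After move 6 (R):
13  9  3 15
 6  5  7 11
14  1  8  0
 4  2 10 12

After move 7 (L):
13  9  3 15
 6  5  7 11
14  1  0  8
 4  2 10 12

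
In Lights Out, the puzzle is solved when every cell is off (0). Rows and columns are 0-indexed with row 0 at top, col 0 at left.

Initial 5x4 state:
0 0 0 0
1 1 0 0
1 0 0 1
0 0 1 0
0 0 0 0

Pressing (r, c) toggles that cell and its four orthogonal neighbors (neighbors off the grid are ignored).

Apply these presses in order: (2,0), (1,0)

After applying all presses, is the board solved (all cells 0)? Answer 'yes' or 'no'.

After press 1 at (2,0):
0 0 0 0
0 1 0 0
0 1 0 1
1 0 1 0
0 0 0 0

After press 2 at (1,0):
1 0 0 0
1 0 0 0
1 1 0 1
1 0 1 0
0 0 0 0

Lights still on: 7

Answer: no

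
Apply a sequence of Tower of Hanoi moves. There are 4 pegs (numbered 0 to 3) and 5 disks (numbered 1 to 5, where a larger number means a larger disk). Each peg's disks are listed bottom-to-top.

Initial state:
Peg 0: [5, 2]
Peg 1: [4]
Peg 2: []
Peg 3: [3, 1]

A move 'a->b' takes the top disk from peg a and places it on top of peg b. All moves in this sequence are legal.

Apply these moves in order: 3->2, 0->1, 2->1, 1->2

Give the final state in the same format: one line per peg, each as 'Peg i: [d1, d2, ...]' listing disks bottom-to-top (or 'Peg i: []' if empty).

Answer: Peg 0: [5]
Peg 1: [4, 2]
Peg 2: [1]
Peg 3: [3]

Derivation:
After move 1 (3->2):
Peg 0: [5, 2]
Peg 1: [4]
Peg 2: [1]
Peg 3: [3]

After move 2 (0->1):
Peg 0: [5]
Peg 1: [4, 2]
Peg 2: [1]
Peg 3: [3]

After move 3 (2->1):
Peg 0: [5]
Peg 1: [4, 2, 1]
Peg 2: []
Peg 3: [3]

After move 4 (1->2):
Peg 0: [5]
Peg 1: [4, 2]
Peg 2: [1]
Peg 3: [3]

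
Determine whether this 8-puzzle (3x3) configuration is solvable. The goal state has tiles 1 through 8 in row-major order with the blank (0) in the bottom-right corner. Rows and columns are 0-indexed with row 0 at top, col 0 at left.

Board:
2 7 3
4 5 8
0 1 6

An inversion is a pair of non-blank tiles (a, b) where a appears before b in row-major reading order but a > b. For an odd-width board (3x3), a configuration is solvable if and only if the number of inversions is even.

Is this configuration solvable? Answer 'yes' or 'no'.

Answer: no

Derivation:
Inversions (pairs i<j in row-major order where tile[i] > tile[j] > 0): 11
11 is odd, so the puzzle is not solvable.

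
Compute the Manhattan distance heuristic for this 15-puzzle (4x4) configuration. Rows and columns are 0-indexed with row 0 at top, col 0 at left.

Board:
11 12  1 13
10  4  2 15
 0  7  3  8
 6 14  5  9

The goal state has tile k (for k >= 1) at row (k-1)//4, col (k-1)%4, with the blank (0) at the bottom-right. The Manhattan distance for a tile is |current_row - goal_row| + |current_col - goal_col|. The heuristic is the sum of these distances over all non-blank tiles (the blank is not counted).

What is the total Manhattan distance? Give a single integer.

Tile 11: (0,0)->(2,2) = 4
Tile 12: (0,1)->(2,3) = 4
Tile 1: (0,2)->(0,0) = 2
Tile 13: (0,3)->(3,0) = 6
Tile 10: (1,0)->(2,1) = 2
Tile 4: (1,1)->(0,3) = 3
Tile 2: (1,2)->(0,1) = 2
Tile 15: (1,3)->(3,2) = 3
Tile 7: (2,1)->(1,2) = 2
Tile 3: (2,2)->(0,2) = 2
Tile 8: (2,3)->(1,3) = 1
Tile 6: (3,0)->(1,1) = 3
Tile 14: (3,1)->(3,1) = 0
Tile 5: (3,2)->(1,0) = 4
Tile 9: (3,3)->(2,0) = 4
Sum: 4 + 4 + 2 + 6 + 2 + 3 + 2 + 3 + 2 + 2 + 1 + 3 + 0 + 4 + 4 = 42

Answer: 42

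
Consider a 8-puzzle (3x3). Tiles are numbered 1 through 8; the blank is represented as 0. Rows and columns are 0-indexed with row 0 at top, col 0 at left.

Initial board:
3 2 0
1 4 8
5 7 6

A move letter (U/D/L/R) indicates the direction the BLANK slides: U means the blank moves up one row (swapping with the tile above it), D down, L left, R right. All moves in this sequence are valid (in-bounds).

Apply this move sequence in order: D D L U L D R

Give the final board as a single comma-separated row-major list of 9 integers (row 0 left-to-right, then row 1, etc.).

After move 1 (D):
3 2 8
1 4 0
5 7 6

After move 2 (D):
3 2 8
1 4 6
5 7 0

After move 3 (L):
3 2 8
1 4 6
5 0 7

After move 4 (U):
3 2 8
1 0 6
5 4 7

After move 5 (L):
3 2 8
0 1 6
5 4 7

After move 6 (D):
3 2 8
5 1 6
0 4 7

After move 7 (R):
3 2 8
5 1 6
4 0 7

Answer: 3, 2, 8, 5, 1, 6, 4, 0, 7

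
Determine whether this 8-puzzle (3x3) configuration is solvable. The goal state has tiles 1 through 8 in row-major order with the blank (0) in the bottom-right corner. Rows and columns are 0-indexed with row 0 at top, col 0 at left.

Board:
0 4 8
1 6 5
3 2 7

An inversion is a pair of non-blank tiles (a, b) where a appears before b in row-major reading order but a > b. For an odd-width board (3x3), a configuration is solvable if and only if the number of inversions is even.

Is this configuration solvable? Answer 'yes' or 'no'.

Inversions (pairs i<j in row-major order where tile[i] > tile[j] > 0): 15
15 is odd, so the puzzle is not solvable.

Answer: no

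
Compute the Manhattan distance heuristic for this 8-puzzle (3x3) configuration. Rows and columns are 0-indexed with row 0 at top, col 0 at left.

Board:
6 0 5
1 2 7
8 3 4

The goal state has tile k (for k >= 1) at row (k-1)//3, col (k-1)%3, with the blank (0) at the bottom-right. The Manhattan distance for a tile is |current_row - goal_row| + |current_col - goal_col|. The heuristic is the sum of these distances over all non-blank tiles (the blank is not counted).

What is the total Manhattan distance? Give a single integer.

Answer: 17

Derivation:
Tile 6: (0,0)->(1,2) = 3
Tile 5: (0,2)->(1,1) = 2
Tile 1: (1,0)->(0,0) = 1
Tile 2: (1,1)->(0,1) = 1
Tile 7: (1,2)->(2,0) = 3
Tile 8: (2,0)->(2,1) = 1
Tile 3: (2,1)->(0,2) = 3
Tile 4: (2,2)->(1,0) = 3
Sum: 3 + 2 + 1 + 1 + 3 + 1 + 3 + 3 = 17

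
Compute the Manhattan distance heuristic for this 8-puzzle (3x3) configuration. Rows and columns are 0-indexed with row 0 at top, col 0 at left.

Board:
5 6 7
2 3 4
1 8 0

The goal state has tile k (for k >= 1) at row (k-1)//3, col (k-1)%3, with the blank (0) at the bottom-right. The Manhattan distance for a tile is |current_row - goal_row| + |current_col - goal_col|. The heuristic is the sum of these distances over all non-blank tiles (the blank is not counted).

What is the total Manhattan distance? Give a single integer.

Tile 5: (0,0)->(1,1) = 2
Tile 6: (0,1)->(1,2) = 2
Tile 7: (0,2)->(2,0) = 4
Tile 2: (1,0)->(0,1) = 2
Tile 3: (1,1)->(0,2) = 2
Tile 4: (1,2)->(1,0) = 2
Tile 1: (2,0)->(0,0) = 2
Tile 8: (2,1)->(2,1) = 0
Sum: 2 + 2 + 4 + 2 + 2 + 2 + 2 + 0 = 16

Answer: 16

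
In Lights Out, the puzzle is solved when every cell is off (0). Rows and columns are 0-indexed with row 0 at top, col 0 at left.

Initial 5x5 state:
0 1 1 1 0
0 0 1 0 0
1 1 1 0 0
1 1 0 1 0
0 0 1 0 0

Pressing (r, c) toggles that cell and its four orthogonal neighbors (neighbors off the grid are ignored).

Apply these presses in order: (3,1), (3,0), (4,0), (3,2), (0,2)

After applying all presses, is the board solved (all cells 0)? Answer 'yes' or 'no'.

Answer: yes

Derivation:
After press 1 at (3,1):
0 1 1 1 0
0 0 1 0 0
1 0 1 0 0
0 0 1 1 0
0 1 1 0 0

After press 2 at (3,0):
0 1 1 1 0
0 0 1 0 0
0 0 1 0 0
1 1 1 1 0
1 1 1 0 0

After press 3 at (4,0):
0 1 1 1 0
0 0 1 0 0
0 0 1 0 0
0 1 1 1 0
0 0 1 0 0

After press 4 at (3,2):
0 1 1 1 0
0 0 1 0 0
0 0 0 0 0
0 0 0 0 0
0 0 0 0 0

After press 5 at (0,2):
0 0 0 0 0
0 0 0 0 0
0 0 0 0 0
0 0 0 0 0
0 0 0 0 0

Lights still on: 0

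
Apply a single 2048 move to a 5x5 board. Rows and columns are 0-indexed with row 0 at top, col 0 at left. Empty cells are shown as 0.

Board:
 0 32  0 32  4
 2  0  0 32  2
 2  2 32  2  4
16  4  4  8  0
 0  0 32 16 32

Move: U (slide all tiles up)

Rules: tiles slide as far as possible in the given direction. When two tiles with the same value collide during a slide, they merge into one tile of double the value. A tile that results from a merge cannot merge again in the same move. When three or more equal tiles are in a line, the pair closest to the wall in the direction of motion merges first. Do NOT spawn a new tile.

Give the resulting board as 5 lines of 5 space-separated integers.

Slide up:
col 0: [0, 2, 2, 16, 0] -> [4, 16, 0, 0, 0]
col 1: [32, 0, 2, 4, 0] -> [32, 2, 4, 0, 0]
col 2: [0, 0, 32, 4, 32] -> [32, 4, 32, 0, 0]
col 3: [32, 32, 2, 8, 16] -> [64, 2, 8, 16, 0]
col 4: [4, 2, 4, 0, 32] -> [4, 2, 4, 32, 0]

Answer:  4 32 32 64  4
16  2  4  2  2
 0  4 32  8  4
 0  0  0 16 32
 0  0  0  0  0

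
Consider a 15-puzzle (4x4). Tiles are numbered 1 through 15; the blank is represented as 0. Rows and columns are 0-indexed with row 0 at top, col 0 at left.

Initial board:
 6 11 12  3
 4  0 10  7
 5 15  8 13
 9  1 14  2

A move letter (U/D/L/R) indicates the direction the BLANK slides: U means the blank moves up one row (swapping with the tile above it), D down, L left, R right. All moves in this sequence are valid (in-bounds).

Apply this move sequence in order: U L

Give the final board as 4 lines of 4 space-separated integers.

Answer:  0  6 12  3
 4 11 10  7
 5 15  8 13
 9  1 14  2

Derivation:
After move 1 (U):
 6  0 12  3
 4 11 10  7
 5 15  8 13
 9  1 14  2

After move 2 (L):
 0  6 12  3
 4 11 10  7
 5 15  8 13
 9  1 14  2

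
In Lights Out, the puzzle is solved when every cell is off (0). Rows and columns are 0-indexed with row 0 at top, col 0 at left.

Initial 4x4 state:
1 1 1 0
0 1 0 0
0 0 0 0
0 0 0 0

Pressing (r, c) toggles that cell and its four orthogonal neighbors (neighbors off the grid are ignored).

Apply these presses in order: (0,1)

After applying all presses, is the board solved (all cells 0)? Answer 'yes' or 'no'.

After press 1 at (0,1):
0 0 0 0
0 0 0 0
0 0 0 0
0 0 0 0

Lights still on: 0

Answer: yes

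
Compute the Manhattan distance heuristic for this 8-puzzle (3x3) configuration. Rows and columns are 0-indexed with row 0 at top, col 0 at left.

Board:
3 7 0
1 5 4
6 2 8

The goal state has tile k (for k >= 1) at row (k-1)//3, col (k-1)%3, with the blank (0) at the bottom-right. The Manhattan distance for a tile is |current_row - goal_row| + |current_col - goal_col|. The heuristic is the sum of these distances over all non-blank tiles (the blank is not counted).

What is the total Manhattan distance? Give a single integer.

Answer: 14

Derivation:
Tile 3: (0,0)->(0,2) = 2
Tile 7: (0,1)->(2,0) = 3
Tile 1: (1,0)->(0,0) = 1
Tile 5: (1,1)->(1,1) = 0
Tile 4: (1,2)->(1,0) = 2
Tile 6: (2,0)->(1,2) = 3
Tile 2: (2,1)->(0,1) = 2
Tile 8: (2,2)->(2,1) = 1
Sum: 2 + 3 + 1 + 0 + 2 + 3 + 2 + 1 = 14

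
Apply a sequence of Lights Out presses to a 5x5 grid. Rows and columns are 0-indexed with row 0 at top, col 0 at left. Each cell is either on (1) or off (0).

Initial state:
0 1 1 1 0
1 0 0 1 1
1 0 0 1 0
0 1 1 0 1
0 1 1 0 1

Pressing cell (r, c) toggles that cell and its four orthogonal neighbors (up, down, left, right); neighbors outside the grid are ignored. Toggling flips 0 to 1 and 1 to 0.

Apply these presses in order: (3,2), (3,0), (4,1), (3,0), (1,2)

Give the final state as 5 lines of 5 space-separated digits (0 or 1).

After press 1 at (3,2):
0 1 1 1 0
1 0 0 1 1
1 0 1 1 0
0 0 0 1 1
0 1 0 0 1

After press 2 at (3,0):
0 1 1 1 0
1 0 0 1 1
0 0 1 1 0
1 1 0 1 1
1 1 0 0 1

After press 3 at (4,1):
0 1 1 1 0
1 0 0 1 1
0 0 1 1 0
1 0 0 1 1
0 0 1 0 1

After press 4 at (3,0):
0 1 1 1 0
1 0 0 1 1
1 0 1 1 0
0 1 0 1 1
1 0 1 0 1

After press 5 at (1,2):
0 1 0 1 0
1 1 1 0 1
1 0 0 1 0
0 1 0 1 1
1 0 1 0 1

Answer: 0 1 0 1 0
1 1 1 0 1
1 0 0 1 0
0 1 0 1 1
1 0 1 0 1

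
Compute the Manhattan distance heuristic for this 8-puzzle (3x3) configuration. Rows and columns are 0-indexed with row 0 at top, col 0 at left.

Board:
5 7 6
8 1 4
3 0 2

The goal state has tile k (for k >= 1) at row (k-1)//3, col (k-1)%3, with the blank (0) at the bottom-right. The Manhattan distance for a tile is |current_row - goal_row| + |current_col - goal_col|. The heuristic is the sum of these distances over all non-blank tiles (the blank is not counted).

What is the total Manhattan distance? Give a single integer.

Answer: 19

Derivation:
Tile 5: at (0,0), goal (1,1), distance |0-1|+|0-1| = 2
Tile 7: at (0,1), goal (2,0), distance |0-2|+|1-0| = 3
Tile 6: at (0,2), goal (1,2), distance |0-1|+|2-2| = 1
Tile 8: at (1,0), goal (2,1), distance |1-2|+|0-1| = 2
Tile 1: at (1,1), goal (0,0), distance |1-0|+|1-0| = 2
Tile 4: at (1,2), goal (1,0), distance |1-1|+|2-0| = 2
Tile 3: at (2,0), goal (0,2), distance |2-0|+|0-2| = 4
Tile 2: at (2,2), goal (0,1), distance |2-0|+|2-1| = 3
Sum: 2 + 3 + 1 + 2 + 2 + 2 + 4 + 3 = 19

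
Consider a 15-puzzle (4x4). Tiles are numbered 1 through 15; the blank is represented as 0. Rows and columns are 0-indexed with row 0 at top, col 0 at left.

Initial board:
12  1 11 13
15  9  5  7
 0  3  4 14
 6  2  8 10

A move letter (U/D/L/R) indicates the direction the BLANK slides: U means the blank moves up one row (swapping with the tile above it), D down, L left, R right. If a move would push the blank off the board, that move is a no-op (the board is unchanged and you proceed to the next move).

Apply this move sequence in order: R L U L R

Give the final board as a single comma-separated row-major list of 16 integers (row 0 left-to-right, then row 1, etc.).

Answer: 12, 1, 11, 13, 9, 0, 5, 7, 15, 3, 4, 14, 6, 2, 8, 10

Derivation:
After move 1 (R):
12  1 11 13
15  9  5  7
 3  0  4 14
 6  2  8 10

After move 2 (L):
12  1 11 13
15  9  5  7
 0  3  4 14
 6  2  8 10

After move 3 (U):
12  1 11 13
 0  9  5  7
15  3  4 14
 6  2  8 10

After move 4 (L):
12  1 11 13
 0  9  5  7
15  3  4 14
 6  2  8 10

After move 5 (R):
12  1 11 13
 9  0  5  7
15  3  4 14
 6  2  8 10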